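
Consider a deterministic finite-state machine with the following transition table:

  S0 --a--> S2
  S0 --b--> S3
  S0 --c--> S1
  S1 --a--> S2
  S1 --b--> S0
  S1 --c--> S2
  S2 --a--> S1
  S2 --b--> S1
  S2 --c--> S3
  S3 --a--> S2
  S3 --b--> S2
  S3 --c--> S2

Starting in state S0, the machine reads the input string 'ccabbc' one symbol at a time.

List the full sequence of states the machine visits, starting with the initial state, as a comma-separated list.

Answer: S0, S1, S2, S1, S0, S3, S2

Derivation:
Start: S0
  read 'c': S0 --c--> S1
  read 'c': S1 --c--> S2
  read 'a': S2 --a--> S1
  read 'b': S1 --b--> S0
  read 'b': S0 --b--> S3
  read 'c': S3 --c--> S2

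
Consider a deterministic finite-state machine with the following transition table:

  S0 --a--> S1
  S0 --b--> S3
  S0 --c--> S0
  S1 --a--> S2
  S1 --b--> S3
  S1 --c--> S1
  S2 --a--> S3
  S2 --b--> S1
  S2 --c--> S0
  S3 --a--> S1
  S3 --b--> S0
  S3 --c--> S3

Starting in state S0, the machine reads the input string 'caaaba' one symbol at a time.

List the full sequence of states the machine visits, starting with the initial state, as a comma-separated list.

Start: S0
  read 'c': S0 --c--> S0
  read 'a': S0 --a--> S1
  read 'a': S1 --a--> S2
  read 'a': S2 --a--> S3
  read 'b': S3 --b--> S0
  read 'a': S0 --a--> S1

Answer: S0, S0, S1, S2, S3, S0, S1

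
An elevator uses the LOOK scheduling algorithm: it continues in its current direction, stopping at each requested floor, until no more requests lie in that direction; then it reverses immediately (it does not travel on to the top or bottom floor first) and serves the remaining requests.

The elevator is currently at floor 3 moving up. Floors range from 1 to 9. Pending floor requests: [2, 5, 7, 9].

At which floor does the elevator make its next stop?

Answer: 5

Derivation:
Current floor: 3, direction: up
Requests above: [5, 7, 9]
Requests below: [2]
Moving up and requests lie above → nearest above is min([5, 7, 9]) = 5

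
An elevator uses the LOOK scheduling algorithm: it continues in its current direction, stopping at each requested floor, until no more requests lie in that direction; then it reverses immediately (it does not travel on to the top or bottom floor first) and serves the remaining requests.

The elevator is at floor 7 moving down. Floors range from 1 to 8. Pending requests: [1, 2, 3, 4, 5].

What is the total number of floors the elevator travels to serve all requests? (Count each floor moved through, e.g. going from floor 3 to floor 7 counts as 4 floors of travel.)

Start at floor 7 moving down, LOOK stop order: [5, 4, 3, 2, 1]
  7 → 5: |5-7| = 2, total = 2
  5 → 4: |4-5| = 1, total = 3
  4 → 3: |3-4| = 1, total = 4
  3 → 2: |2-3| = 1, total = 5
  2 → 1: |1-2| = 1, total = 6

Answer: 6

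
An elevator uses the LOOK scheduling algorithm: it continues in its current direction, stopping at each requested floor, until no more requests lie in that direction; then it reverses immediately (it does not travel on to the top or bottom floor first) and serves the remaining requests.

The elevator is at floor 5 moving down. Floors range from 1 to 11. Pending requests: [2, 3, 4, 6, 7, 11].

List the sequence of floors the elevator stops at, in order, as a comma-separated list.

Current: 5, moving DOWN
Serve below first (descending): [4, 3, 2]
Then reverse, serve above (ascending): [6, 7, 11]

Answer: 4, 3, 2, 6, 7, 11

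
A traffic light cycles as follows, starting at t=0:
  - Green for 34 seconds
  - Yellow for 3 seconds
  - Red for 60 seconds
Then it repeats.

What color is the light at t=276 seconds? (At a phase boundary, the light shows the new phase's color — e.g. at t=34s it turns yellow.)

Cycle length = 34 + 3 + 60 = 97s
t = 276, phase_t = 276 mod 97 = 82
82 >= 37 → RED

Answer: red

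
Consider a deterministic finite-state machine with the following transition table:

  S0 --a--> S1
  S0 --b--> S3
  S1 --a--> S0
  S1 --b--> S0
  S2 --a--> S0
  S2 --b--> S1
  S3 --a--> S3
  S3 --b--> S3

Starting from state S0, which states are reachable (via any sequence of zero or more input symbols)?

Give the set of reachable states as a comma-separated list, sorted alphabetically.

BFS from S0:
  visit S0: S0--a-->S1 (new), S0--b-->S3 (new)
  visit S1: S1--a-->S0 (seen), S1--b-->S0 (seen)
  visit S3: S3--a-->S3 (seen), S3--b-->S3 (seen)

Answer: S0, S1, S3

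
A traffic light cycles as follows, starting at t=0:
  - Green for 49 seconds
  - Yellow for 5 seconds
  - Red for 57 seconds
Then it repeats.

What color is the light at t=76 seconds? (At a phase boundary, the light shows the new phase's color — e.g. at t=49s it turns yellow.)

Answer: red

Derivation:
Cycle length = 49 + 5 + 57 = 111s
t = 76, phase_t = 76 mod 111 = 76
76 >= 54 → RED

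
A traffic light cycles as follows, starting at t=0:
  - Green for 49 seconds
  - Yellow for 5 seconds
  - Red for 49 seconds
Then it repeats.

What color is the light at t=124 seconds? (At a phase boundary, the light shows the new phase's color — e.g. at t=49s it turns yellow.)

Answer: green

Derivation:
Cycle length = 49 + 5 + 49 = 103s
t = 124, phase_t = 124 mod 103 = 21
21 < 49 (green end) → GREEN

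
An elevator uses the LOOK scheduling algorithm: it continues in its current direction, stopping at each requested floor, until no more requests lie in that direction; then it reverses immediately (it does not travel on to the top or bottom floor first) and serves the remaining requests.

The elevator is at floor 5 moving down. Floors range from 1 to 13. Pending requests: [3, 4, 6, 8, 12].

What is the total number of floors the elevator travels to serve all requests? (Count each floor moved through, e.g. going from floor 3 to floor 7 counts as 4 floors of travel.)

Answer: 11

Derivation:
Start at floor 5 moving down, LOOK stop order: [4, 3, 6, 8, 12]
  5 → 4: |4-5| = 1, total = 1
  4 → 3: |3-4| = 1, total = 2
  3 → 6: |6-3| = 3, total = 5
  6 → 8: |8-6| = 2, total = 7
  8 → 12: |12-8| = 4, total = 11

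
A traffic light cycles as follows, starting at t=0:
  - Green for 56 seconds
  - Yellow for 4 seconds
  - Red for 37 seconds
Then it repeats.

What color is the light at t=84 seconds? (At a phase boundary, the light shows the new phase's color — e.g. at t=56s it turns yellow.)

Cycle length = 56 + 4 + 37 = 97s
t = 84, phase_t = 84 mod 97 = 84
84 >= 60 → RED

Answer: red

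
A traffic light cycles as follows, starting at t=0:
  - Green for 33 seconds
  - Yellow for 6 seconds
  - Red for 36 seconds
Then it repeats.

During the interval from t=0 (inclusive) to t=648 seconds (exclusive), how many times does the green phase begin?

Cycle = 33+6+36 = 75s
green phase starts at t = k*75 + 0 for k=0,1,2,...
Need k*75+0 < 648 → k < 8.640
k ∈ {0, ..., 8} → 9 starts

Answer: 9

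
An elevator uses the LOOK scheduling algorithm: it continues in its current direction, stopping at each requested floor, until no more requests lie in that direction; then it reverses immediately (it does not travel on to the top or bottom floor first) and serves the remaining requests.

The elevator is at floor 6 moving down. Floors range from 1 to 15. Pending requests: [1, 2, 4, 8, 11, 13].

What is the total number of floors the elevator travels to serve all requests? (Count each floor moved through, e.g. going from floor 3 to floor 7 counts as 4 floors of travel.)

Start at floor 6 moving down, LOOK stop order: [4, 2, 1, 8, 11, 13]
  6 → 4: |4-6| = 2, total = 2
  4 → 2: |2-4| = 2, total = 4
  2 → 1: |1-2| = 1, total = 5
  1 → 8: |8-1| = 7, total = 12
  8 → 11: |11-8| = 3, total = 15
  11 → 13: |13-11| = 2, total = 17

Answer: 17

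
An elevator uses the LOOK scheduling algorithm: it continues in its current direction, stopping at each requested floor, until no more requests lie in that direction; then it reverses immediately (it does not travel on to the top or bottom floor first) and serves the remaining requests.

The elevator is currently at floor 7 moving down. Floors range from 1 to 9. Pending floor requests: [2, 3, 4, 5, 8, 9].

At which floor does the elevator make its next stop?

Current floor: 7, direction: down
Requests above: [8, 9]
Requests below: [2, 3, 4, 5]
Moving down and requests lie below → nearest below is max([2, 3, 4, 5]) = 5

Answer: 5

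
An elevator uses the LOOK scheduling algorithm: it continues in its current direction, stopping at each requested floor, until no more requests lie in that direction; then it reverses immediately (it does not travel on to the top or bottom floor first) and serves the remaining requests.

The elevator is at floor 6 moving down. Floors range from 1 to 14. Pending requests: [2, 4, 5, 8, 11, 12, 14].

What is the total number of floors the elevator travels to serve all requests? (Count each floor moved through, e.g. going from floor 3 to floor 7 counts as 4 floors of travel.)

Start at floor 6 moving down, LOOK stop order: [5, 4, 2, 8, 11, 12, 14]
  6 → 5: |5-6| = 1, total = 1
  5 → 4: |4-5| = 1, total = 2
  4 → 2: |2-4| = 2, total = 4
  2 → 8: |8-2| = 6, total = 10
  8 → 11: |11-8| = 3, total = 13
  11 → 12: |12-11| = 1, total = 14
  12 → 14: |14-12| = 2, total = 16

Answer: 16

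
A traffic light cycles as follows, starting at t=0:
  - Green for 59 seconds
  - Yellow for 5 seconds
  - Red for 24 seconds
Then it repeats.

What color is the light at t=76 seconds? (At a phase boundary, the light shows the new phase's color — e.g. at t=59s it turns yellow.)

Cycle length = 59 + 5 + 24 = 88s
t = 76, phase_t = 76 mod 88 = 76
76 >= 64 → RED

Answer: red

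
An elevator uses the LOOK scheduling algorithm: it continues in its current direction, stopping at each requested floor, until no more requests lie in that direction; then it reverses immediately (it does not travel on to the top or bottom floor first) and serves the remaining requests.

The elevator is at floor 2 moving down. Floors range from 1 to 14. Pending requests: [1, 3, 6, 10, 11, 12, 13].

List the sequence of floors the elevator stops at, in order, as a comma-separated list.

Current: 2, moving DOWN
Serve below first (descending): [1]
Then reverse, serve above (ascending): [3, 6, 10, 11, 12, 13]

Answer: 1, 3, 6, 10, 11, 12, 13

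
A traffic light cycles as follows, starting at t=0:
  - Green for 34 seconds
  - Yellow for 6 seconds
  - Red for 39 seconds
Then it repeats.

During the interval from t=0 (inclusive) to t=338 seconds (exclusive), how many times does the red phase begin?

Cycle = 34+6+39 = 79s
red phase starts at t = k*79 + 40 for k=0,1,2,...
Need k*79+40 < 338 → k < 3.772
k ∈ {0, ..., 3} → 4 starts

Answer: 4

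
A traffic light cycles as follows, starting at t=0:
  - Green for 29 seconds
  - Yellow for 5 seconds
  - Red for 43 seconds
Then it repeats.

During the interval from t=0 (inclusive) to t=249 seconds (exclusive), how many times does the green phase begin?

Cycle = 29+5+43 = 77s
green phase starts at t = k*77 + 0 for k=0,1,2,...
Need k*77+0 < 249 → k < 3.234
k ∈ {0, ..., 3} → 4 starts

Answer: 4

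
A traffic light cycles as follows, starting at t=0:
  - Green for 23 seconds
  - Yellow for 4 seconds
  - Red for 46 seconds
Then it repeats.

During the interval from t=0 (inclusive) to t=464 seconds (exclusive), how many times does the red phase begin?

Cycle = 23+4+46 = 73s
red phase starts at t = k*73 + 27 for k=0,1,2,...
Need k*73+27 < 464 → k < 5.986
k ∈ {0, ..., 5} → 6 starts

Answer: 6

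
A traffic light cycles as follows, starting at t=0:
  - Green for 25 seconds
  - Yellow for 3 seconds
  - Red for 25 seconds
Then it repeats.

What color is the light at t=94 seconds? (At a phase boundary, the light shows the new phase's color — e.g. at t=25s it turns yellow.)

Answer: red

Derivation:
Cycle length = 25 + 3 + 25 = 53s
t = 94, phase_t = 94 mod 53 = 41
41 >= 28 → RED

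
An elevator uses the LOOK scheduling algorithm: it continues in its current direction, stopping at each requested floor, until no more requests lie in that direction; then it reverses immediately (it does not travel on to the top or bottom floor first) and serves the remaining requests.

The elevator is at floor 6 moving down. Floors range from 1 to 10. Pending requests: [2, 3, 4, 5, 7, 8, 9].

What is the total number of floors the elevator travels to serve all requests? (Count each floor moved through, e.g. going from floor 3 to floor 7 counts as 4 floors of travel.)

Answer: 11

Derivation:
Start at floor 6 moving down, LOOK stop order: [5, 4, 3, 2, 7, 8, 9]
  6 → 5: |5-6| = 1, total = 1
  5 → 4: |4-5| = 1, total = 2
  4 → 3: |3-4| = 1, total = 3
  3 → 2: |2-3| = 1, total = 4
  2 → 7: |7-2| = 5, total = 9
  7 → 8: |8-7| = 1, total = 10
  8 → 9: |9-8| = 1, total = 11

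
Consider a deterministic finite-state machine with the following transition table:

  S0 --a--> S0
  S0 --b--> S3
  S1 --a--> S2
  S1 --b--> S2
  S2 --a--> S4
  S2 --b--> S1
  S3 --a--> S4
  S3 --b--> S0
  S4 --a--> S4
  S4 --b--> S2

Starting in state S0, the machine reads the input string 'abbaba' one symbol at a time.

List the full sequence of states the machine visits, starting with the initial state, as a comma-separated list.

Answer: S0, S0, S3, S0, S0, S3, S4

Derivation:
Start: S0
  read 'a': S0 --a--> S0
  read 'b': S0 --b--> S3
  read 'b': S3 --b--> S0
  read 'a': S0 --a--> S0
  read 'b': S0 --b--> S3
  read 'a': S3 --a--> S4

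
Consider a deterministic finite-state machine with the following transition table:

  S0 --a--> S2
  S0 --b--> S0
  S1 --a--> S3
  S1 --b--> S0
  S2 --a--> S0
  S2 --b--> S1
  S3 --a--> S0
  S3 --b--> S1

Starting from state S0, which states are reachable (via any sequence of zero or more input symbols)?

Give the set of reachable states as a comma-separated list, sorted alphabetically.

Answer: S0, S1, S2, S3

Derivation:
BFS from S0:
  visit S0: S0--a-->S2 (new), S0--b-->S0 (seen)
  visit S2: S2--a-->S0 (seen), S2--b-->S1 (new)
  visit S1: S1--a-->S3 (new), S1--b-->S0 (seen)
  visit S3: S3--a-->S0 (seen), S3--b-->S1 (seen)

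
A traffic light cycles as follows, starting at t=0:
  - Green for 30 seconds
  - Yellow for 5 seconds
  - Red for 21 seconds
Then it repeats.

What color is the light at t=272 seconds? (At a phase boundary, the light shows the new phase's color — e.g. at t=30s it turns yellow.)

Cycle length = 30 + 5 + 21 = 56s
t = 272, phase_t = 272 mod 56 = 48
48 >= 35 → RED

Answer: red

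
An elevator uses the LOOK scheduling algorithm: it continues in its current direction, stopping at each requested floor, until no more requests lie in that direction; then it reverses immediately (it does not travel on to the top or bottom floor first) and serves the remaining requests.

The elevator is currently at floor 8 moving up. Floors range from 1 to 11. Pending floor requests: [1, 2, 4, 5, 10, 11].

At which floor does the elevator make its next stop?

Current floor: 8, direction: up
Requests above: [10, 11]
Requests below: [1, 2, 4, 5]
Moving up and requests lie above → nearest above is min([10, 11]) = 10

Answer: 10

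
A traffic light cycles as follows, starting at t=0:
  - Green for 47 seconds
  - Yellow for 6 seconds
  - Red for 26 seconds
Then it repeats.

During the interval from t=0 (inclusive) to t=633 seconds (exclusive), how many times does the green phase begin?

Cycle = 47+6+26 = 79s
green phase starts at t = k*79 + 0 for k=0,1,2,...
Need k*79+0 < 633 → k < 8.013
k ∈ {0, ..., 8} → 9 starts

Answer: 9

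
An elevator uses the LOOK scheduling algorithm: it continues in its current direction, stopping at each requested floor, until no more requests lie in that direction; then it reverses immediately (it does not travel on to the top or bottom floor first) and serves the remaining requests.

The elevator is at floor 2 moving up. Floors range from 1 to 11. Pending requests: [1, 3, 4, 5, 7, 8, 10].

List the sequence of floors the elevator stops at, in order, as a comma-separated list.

Answer: 3, 4, 5, 7, 8, 10, 1

Derivation:
Current: 2, moving UP
Serve above first (ascending): [3, 4, 5, 7, 8, 10]
Then reverse, serve below (descending): [1]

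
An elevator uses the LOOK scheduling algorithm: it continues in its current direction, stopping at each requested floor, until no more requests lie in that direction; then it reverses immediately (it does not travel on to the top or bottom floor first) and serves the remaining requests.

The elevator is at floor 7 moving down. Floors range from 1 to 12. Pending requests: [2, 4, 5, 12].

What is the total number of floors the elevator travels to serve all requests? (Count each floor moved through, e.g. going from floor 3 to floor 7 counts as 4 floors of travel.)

Start at floor 7 moving down, LOOK stop order: [5, 4, 2, 12]
  7 → 5: |5-7| = 2, total = 2
  5 → 4: |4-5| = 1, total = 3
  4 → 2: |2-4| = 2, total = 5
  2 → 12: |12-2| = 10, total = 15

Answer: 15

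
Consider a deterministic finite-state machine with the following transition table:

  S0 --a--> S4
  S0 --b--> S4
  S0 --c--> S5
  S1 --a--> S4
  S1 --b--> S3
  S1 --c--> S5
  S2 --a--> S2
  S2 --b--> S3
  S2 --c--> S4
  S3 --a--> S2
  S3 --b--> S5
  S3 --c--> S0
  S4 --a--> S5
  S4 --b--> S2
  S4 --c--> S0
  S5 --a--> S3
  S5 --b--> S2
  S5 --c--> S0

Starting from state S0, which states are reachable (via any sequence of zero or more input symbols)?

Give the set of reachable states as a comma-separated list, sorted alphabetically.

BFS from S0:
  visit S0: S0--a-->S4 (new), S0--b-->S4 (seen), S0--c-->S5 (new)
  visit S4: S4--a-->S5 (seen), S4--b-->S2 (new), S4--c-->S0 (seen)
  visit S5: S5--a-->S3 (new), S5--b-->S2 (seen), S5--c-->S0 (seen)
  visit S2: S2--a-->S2 (seen), S2--b-->S3 (seen), S2--c-->S4 (seen)
  visit S3: S3--a-->S2 (seen), S3--b-->S5 (seen), S3--c-->S0 (seen)

Answer: S0, S2, S3, S4, S5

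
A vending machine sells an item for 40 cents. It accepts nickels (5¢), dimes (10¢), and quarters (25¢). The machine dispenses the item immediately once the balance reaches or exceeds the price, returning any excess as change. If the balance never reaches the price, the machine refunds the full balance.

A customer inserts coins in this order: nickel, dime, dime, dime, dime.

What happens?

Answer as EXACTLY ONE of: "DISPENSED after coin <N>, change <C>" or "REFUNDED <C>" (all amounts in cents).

Price: 40¢
Coin 1 (nickel, 5¢): balance = 5¢
Coin 2 (dime, 10¢): balance = 15¢
Coin 3 (dime, 10¢): balance = 25¢
Coin 4 (dime, 10¢): balance = 35¢
Coin 5 (dime, 10¢): balance = 45¢
  → balance >= price → DISPENSE, change = 45 - 40 = 5¢

Answer: DISPENSED after coin 5, change 5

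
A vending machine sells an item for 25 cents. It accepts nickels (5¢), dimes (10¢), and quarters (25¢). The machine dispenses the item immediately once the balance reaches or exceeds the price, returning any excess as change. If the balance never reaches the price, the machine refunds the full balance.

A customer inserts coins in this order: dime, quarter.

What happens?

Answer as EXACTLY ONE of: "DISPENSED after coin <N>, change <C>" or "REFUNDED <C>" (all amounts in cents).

Answer: DISPENSED after coin 2, change 10

Derivation:
Price: 25¢
Coin 1 (dime, 10¢): balance = 10¢
Coin 2 (quarter, 25¢): balance = 35¢
  → balance >= price → DISPENSE, change = 35 - 25 = 10¢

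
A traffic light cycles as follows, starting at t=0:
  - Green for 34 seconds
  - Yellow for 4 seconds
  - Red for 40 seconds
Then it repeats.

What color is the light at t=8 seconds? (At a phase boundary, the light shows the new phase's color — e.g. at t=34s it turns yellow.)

Answer: green

Derivation:
Cycle length = 34 + 4 + 40 = 78s
t = 8, phase_t = 8 mod 78 = 8
8 < 34 (green end) → GREEN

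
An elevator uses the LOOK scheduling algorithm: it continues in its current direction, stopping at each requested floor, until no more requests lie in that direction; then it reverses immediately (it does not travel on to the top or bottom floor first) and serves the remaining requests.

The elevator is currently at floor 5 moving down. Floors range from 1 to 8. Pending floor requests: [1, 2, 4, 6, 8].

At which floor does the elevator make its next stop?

Current floor: 5, direction: down
Requests above: [6, 8]
Requests below: [1, 2, 4]
Moving down and requests lie below → nearest below is max([1, 2, 4]) = 4

Answer: 4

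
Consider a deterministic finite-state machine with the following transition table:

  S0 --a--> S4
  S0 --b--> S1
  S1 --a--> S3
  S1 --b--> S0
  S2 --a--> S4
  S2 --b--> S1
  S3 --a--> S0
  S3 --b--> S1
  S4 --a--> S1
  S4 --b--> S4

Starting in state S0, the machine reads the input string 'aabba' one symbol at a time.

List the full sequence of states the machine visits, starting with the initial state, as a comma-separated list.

Answer: S0, S4, S1, S0, S1, S3

Derivation:
Start: S0
  read 'a': S0 --a--> S4
  read 'a': S4 --a--> S1
  read 'b': S1 --b--> S0
  read 'b': S0 --b--> S1
  read 'a': S1 --a--> S3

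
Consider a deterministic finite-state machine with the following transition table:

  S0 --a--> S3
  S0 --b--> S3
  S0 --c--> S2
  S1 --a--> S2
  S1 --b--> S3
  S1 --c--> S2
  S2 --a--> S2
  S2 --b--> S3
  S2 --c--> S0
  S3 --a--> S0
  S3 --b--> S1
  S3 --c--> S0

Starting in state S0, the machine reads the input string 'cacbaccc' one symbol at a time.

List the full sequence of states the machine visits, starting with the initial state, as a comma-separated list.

Answer: S0, S2, S2, S0, S3, S0, S2, S0, S2

Derivation:
Start: S0
  read 'c': S0 --c--> S2
  read 'a': S2 --a--> S2
  read 'c': S2 --c--> S0
  read 'b': S0 --b--> S3
  read 'a': S3 --a--> S0
  read 'c': S0 --c--> S2
  read 'c': S2 --c--> S0
  read 'c': S0 --c--> S2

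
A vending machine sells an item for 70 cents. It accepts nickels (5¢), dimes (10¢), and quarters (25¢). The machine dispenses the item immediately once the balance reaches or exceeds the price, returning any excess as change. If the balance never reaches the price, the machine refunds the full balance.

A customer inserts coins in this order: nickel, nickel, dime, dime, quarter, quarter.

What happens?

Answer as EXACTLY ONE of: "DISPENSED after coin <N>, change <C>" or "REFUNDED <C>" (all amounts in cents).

Price: 70¢
Coin 1 (nickel, 5¢): balance = 5¢
Coin 2 (nickel, 5¢): balance = 10¢
Coin 3 (dime, 10¢): balance = 20¢
Coin 4 (dime, 10¢): balance = 30¢
Coin 5 (quarter, 25¢): balance = 55¢
Coin 6 (quarter, 25¢): balance = 80¢
  → balance >= price → DISPENSE, change = 80 - 70 = 10¢

Answer: DISPENSED after coin 6, change 10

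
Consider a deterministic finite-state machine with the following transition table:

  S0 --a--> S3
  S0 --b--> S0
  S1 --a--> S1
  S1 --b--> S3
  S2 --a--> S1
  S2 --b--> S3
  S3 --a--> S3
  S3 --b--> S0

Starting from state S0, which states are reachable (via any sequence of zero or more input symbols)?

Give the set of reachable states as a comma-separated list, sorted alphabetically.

Answer: S0, S3

Derivation:
BFS from S0:
  visit S0: S0--a-->S3 (new), S0--b-->S0 (seen)
  visit S3: S3--a-->S3 (seen), S3--b-->S0 (seen)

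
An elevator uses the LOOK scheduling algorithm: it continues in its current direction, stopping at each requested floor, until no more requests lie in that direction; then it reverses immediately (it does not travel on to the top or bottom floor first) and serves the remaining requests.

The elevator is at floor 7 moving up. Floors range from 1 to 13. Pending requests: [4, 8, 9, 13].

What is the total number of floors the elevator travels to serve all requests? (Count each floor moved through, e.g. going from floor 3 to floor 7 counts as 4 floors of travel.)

Start at floor 7 moving up, LOOK stop order: [8, 9, 13, 4]
  7 → 8: |8-7| = 1, total = 1
  8 → 9: |9-8| = 1, total = 2
  9 → 13: |13-9| = 4, total = 6
  13 → 4: |4-13| = 9, total = 15

Answer: 15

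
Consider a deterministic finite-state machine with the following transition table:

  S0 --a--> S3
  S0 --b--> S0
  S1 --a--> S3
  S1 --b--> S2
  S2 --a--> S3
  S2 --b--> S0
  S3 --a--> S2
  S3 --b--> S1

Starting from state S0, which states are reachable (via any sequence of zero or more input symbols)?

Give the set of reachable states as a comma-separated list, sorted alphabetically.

Answer: S0, S1, S2, S3

Derivation:
BFS from S0:
  visit S0: S0--a-->S3 (new), S0--b-->S0 (seen)
  visit S3: S3--a-->S2 (new), S3--b-->S1 (new)
  visit S2: S2--a-->S3 (seen), S2--b-->S0 (seen)
  visit S1: S1--a-->S3 (seen), S1--b-->S2 (seen)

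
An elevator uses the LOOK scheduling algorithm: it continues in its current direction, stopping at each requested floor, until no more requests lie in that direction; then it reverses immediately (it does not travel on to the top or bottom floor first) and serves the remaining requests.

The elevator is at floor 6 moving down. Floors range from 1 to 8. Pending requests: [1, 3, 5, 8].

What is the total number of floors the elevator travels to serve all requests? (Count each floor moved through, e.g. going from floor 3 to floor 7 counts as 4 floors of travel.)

Answer: 12

Derivation:
Start at floor 6 moving down, LOOK stop order: [5, 3, 1, 8]
  6 → 5: |5-6| = 1, total = 1
  5 → 3: |3-5| = 2, total = 3
  3 → 1: |1-3| = 2, total = 5
  1 → 8: |8-1| = 7, total = 12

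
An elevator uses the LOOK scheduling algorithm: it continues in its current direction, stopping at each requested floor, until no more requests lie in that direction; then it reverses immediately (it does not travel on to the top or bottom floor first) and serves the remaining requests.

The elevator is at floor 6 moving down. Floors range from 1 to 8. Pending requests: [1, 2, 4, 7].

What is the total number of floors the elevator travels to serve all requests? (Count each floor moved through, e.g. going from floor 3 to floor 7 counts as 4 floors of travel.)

Start at floor 6 moving down, LOOK stop order: [4, 2, 1, 7]
  6 → 4: |4-6| = 2, total = 2
  4 → 2: |2-4| = 2, total = 4
  2 → 1: |1-2| = 1, total = 5
  1 → 7: |7-1| = 6, total = 11

Answer: 11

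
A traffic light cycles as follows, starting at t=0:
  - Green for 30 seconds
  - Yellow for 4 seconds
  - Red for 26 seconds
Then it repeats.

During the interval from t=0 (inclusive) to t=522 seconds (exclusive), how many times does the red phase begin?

Cycle = 30+4+26 = 60s
red phase starts at t = k*60 + 34 for k=0,1,2,...
Need k*60+34 < 522 → k < 8.133
k ∈ {0, ..., 8} → 9 starts

Answer: 9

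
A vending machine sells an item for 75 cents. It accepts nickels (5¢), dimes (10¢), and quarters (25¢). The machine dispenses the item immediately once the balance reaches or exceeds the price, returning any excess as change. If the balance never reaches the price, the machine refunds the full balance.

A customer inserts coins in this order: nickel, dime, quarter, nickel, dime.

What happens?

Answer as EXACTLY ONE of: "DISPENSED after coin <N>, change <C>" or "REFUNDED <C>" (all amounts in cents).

Price: 75¢
Coin 1 (nickel, 5¢): balance = 5¢
Coin 2 (dime, 10¢): balance = 15¢
Coin 3 (quarter, 25¢): balance = 40¢
Coin 4 (nickel, 5¢): balance = 45¢
Coin 5 (dime, 10¢): balance = 55¢
All coins inserted, balance 55¢ < price 75¢ → REFUND 55¢

Answer: REFUNDED 55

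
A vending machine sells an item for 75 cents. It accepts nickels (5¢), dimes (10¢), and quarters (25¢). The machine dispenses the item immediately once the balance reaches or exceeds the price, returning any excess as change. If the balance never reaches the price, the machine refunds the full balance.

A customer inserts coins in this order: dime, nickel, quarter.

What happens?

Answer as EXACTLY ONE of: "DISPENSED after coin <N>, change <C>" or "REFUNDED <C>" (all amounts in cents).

Answer: REFUNDED 40

Derivation:
Price: 75¢
Coin 1 (dime, 10¢): balance = 10¢
Coin 2 (nickel, 5¢): balance = 15¢
Coin 3 (quarter, 25¢): balance = 40¢
All coins inserted, balance 40¢ < price 75¢ → REFUND 40¢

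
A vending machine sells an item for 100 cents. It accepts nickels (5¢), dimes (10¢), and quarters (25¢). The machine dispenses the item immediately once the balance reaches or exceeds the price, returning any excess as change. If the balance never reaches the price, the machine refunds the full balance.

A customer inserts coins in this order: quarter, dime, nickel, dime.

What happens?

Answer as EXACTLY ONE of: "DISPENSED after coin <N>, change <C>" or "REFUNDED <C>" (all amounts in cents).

Answer: REFUNDED 50

Derivation:
Price: 100¢
Coin 1 (quarter, 25¢): balance = 25¢
Coin 2 (dime, 10¢): balance = 35¢
Coin 3 (nickel, 5¢): balance = 40¢
Coin 4 (dime, 10¢): balance = 50¢
All coins inserted, balance 50¢ < price 100¢ → REFUND 50¢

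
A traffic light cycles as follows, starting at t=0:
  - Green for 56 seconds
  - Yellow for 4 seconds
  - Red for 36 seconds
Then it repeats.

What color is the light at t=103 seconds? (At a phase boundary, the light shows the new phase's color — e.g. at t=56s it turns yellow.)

Answer: green

Derivation:
Cycle length = 56 + 4 + 36 = 96s
t = 103, phase_t = 103 mod 96 = 7
7 < 56 (green end) → GREEN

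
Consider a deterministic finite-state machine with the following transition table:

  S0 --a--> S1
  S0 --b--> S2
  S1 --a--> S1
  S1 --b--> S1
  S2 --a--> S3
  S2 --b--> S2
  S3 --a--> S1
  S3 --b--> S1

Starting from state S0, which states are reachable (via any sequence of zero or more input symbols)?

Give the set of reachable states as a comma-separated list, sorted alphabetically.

Answer: S0, S1, S2, S3

Derivation:
BFS from S0:
  visit S0: S0--a-->S1 (new), S0--b-->S2 (new)
  visit S1: S1--a-->S1 (seen), S1--b-->S1 (seen)
  visit S2: S2--a-->S3 (new), S2--b-->S2 (seen)
  visit S3: S3--a-->S1 (seen), S3--b-->S1 (seen)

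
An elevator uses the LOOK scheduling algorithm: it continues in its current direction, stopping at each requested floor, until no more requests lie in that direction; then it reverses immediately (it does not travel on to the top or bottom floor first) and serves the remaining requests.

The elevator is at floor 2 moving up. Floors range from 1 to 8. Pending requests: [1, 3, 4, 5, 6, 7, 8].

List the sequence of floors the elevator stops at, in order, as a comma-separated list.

Answer: 3, 4, 5, 6, 7, 8, 1

Derivation:
Current: 2, moving UP
Serve above first (ascending): [3, 4, 5, 6, 7, 8]
Then reverse, serve below (descending): [1]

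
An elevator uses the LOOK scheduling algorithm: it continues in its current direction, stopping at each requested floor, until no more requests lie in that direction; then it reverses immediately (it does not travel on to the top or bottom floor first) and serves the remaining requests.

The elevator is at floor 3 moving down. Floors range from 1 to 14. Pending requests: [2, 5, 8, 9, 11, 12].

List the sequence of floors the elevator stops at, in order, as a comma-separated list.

Answer: 2, 5, 8, 9, 11, 12

Derivation:
Current: 3, moving DOWN
Serve below first (descending): [2]
Then reverse, serve above (ascending): [5, 8, 9, 11, 12]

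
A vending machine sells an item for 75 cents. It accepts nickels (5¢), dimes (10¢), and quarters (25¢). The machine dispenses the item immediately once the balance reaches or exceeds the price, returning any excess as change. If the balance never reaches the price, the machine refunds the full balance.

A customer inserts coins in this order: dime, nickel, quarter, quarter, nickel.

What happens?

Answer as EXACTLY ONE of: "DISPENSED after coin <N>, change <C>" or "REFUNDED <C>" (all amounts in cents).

Price: 75¢
Coin 1 (dime, 10¢): balance = 10¢
Coin 2 (nickel, 5¢): balance = 15¢
Coin 3 (quarter, 25¢): balance = 40¢
Coin 4 (quarter, 25¢): balance = 65¢
Coin 5 (nickel, 5¢): balance = 70¢
All coins inserted, balance 70¢ < price 75¢ → REFUND 70¢

Answer: REFUNDED 70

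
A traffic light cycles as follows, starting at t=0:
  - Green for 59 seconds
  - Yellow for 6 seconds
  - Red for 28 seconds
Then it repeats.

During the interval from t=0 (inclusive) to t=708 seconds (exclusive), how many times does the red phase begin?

Answer: 7

Derivation:
Cycle = 59+6+28 = 93s
red phase starts at t = k*93 + 65 for k=0,1,2,...
Need k*93+65 < 708 → k < 6.914
k ∈ {0, ..., 6} → 7 starts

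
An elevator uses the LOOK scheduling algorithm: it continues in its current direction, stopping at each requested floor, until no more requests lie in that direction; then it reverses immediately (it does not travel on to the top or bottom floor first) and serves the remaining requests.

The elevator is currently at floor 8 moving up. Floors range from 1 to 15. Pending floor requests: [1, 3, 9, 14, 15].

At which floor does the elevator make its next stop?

Current floor: 8, direction: up
Requests above: [9, 14, 15]
Requests below: [1, 3]
Moving up and requests lie above → nearest above is min([9, 14, 15]) = 9

Answer: 9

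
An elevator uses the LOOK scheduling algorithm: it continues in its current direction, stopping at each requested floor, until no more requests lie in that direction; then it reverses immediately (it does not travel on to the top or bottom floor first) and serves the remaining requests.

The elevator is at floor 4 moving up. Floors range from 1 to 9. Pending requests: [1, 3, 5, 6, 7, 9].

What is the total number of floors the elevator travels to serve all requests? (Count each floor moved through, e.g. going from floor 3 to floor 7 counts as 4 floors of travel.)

Answer: 13

Derivation:
Start at floor 4 moving up, LOOK stop order: [5, 6, 7, 9, 3, 1]
  4 → 5: |5-4| = 1, total = 1
  5 → 6: |6-5| = 1, total = 2
  6 → 7: |7-6| = 1, total = 3
  7 → 9: |9-7| = 2, total = 5
  9 → 3: |3-9| = 6, total = 11
  3 → 1: |1-3| = 2, total = 13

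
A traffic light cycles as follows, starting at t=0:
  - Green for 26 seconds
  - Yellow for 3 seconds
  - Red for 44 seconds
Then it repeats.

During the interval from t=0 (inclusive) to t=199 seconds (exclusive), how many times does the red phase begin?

Cycle = 26+3+44 = 73s
red phase starts at t = k*73 + 29 for k=0,1,2,...
Need k*73+29 < 199 → k < 2.329
k ∈ {0, ..., 2} → 3 starts

Answer: 3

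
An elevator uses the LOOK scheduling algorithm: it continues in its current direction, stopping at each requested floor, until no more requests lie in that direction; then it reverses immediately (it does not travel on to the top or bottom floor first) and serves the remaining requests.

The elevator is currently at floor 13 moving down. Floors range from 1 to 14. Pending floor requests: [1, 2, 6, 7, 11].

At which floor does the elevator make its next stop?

Answer: 11

Derivation:
Current floor: 13, direction: down
Requests above: []
Requests below: [1, 2, 6, 7, 11]
Moving down and requests lie below → nearest below is max([1, 2, 6, 7, 11]) = 11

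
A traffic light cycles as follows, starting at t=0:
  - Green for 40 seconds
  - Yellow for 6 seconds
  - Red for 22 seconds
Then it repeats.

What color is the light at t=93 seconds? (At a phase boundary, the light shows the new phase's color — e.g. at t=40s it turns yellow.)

Cycle length = 40 + 6 + 22 = 68s
t = 93, phase_t = 93 mod 68 = 25
25 < 40 (green end) → GREEN

Answer: green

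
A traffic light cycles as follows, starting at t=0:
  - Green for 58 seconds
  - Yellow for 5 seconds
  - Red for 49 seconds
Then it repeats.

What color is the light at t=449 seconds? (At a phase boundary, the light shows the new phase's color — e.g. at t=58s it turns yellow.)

Answer: green

Derivation:
Cycle length = 58 + 5 + 49 = 112s
t = 449, phase_t = 449 mod 112 = 1
1 < 58 (green end) → GREEN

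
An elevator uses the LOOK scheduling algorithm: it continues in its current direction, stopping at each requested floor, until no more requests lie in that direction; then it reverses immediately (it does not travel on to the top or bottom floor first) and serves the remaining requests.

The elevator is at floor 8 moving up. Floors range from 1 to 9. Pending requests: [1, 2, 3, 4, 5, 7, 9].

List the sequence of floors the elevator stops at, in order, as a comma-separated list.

Answer: 9, 7, 5, 4, 3, 2, 1

Derivation:
Current: 8, moving UP
Serve above first (ascending): [9]
Then reverse, serve below (descending): [7, 5, 4, 3, 2, 1]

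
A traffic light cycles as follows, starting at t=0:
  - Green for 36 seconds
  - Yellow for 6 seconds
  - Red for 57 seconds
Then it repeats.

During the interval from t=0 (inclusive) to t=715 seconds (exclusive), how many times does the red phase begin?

Cycle = 36+6+57 = 99s
red phase starts at t = k*99 + 42 for k=0,1,2,...
Need k*99+42 < 715 → k < 6.798
k ∈ {0, ..., 6} → 7 starts

Answer: 7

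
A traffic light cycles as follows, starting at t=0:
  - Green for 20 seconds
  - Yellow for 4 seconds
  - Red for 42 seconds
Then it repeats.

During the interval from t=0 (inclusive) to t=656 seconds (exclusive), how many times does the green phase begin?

Answer: 10

Derivation:
Cycle = 20+4+42 = 66s
green phase starts at t = k*66 + 0 for k=0,1,2,...
Need k*66+0 < 656 → k < 9.939
k ∈ {0, ..., 9} → 10 starts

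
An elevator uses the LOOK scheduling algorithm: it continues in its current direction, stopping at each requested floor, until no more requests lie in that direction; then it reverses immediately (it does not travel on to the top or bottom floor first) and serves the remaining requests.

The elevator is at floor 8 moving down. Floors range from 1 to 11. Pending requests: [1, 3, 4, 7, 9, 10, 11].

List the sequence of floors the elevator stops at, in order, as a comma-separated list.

Current: 8, moving DOWN
Serve below first (descending): [7, 4, 3, 1]
Then reverse, serve above (ascending): [9, 10, 11]

Answer: 7, 4, 3, 1, 9, 10, 11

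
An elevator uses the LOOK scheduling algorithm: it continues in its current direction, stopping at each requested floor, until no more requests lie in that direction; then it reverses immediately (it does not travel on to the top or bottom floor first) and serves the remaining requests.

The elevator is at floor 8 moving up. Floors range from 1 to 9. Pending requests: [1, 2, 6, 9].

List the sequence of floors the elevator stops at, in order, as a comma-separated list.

Current: 8, moving UP
Serve above first (ascending): [9]
Then reverse, serve below (descending): [6, 2, 1]

Answer: 9, 6, 2, 1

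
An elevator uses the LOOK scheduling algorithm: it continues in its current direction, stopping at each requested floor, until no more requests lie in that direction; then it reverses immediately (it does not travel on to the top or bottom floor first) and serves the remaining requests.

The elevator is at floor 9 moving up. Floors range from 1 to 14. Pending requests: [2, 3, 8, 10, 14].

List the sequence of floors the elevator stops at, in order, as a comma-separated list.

Current: 9, moving UP
Serve above first (ascending): [10, 14]
Then reverse, serve below (descending): [8, 3, 2]

Answer: 10, 14, 8, 3, 2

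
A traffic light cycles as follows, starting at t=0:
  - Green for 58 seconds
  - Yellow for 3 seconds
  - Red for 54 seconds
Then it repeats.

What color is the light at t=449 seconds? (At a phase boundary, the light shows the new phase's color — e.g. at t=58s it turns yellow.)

Answer: red

Derivation:
Cycle length = 58 + 3 + 54 = 115s
t = 449, phase_t = 449 mod 115 = 104
104 >= 61 → RED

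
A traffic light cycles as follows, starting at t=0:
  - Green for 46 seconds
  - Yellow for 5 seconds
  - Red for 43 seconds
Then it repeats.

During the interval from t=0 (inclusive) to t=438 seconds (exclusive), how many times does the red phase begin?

Cycle = 46+5+43 = 94s
red phase starts at t = k*94 + 51 for k=0,1,2,...
Need k*94+51 < 438 → k < 4.117
k ∈ {0, ..., 4} → 5 starts

Answer: 5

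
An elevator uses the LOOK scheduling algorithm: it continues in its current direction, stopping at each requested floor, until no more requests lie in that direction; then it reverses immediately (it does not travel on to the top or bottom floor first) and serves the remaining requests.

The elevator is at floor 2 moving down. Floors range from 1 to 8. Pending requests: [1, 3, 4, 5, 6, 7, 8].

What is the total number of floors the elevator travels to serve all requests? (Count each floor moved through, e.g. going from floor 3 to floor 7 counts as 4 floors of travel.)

Answer: 8

Derivation:
Start at floor 2 moving down, LOOK stop order: [1, 3, 4, 5, 6, 7, 8]
  2 → 1: |1-2| = 1, total = 1
  1 → 3: |3-1| = 2, total = 3
  3 → 4: |4-3| = 1, total = 4
  4 → 5: |5-4| = 1, total = 5
  5 → 6: |6-5| = 1, total = 6
  6 → 7: |7-6| = 1, total = 7
  7 → 8: |8-7| = 1, total = 8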